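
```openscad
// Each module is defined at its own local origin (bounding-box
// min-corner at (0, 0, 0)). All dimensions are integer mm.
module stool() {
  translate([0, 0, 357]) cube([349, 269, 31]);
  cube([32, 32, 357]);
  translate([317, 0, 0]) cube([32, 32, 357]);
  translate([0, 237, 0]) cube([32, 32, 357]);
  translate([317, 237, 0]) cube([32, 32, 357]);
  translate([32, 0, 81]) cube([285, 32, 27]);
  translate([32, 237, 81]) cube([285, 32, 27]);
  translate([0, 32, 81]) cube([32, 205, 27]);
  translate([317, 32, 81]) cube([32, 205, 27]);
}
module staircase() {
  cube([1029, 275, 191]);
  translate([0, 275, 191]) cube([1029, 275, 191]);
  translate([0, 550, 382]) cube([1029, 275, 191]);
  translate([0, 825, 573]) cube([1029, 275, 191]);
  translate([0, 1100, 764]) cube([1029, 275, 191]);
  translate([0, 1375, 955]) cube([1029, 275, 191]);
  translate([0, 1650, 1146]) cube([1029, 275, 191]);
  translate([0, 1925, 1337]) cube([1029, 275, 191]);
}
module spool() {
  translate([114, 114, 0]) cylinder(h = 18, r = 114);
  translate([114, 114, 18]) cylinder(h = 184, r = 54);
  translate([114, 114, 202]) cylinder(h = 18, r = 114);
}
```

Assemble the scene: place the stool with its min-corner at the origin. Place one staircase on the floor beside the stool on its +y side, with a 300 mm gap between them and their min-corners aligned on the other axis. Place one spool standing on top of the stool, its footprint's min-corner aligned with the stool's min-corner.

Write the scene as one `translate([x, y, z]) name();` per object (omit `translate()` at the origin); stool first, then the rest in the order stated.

stool();
translate([0, 569, 0]) staircase();
translate([0, 0, 388]) spool();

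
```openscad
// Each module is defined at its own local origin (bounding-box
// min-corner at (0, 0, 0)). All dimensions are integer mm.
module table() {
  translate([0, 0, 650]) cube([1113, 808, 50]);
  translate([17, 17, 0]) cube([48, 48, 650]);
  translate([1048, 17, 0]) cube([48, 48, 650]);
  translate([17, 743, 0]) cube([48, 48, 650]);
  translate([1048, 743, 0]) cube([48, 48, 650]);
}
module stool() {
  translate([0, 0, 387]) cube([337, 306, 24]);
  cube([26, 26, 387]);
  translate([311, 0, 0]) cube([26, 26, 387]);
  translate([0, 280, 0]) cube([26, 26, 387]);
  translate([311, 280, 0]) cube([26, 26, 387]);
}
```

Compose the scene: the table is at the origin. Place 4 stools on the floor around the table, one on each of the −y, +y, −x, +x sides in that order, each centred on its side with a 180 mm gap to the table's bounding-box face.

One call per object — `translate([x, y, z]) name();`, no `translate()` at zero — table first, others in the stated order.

table();
translate([388, -486, 0]) stool();
translate([388, 988, 0]) stool();
translate([-517, 251, 0]) stool();
translate([1293, 251, 0]) stool();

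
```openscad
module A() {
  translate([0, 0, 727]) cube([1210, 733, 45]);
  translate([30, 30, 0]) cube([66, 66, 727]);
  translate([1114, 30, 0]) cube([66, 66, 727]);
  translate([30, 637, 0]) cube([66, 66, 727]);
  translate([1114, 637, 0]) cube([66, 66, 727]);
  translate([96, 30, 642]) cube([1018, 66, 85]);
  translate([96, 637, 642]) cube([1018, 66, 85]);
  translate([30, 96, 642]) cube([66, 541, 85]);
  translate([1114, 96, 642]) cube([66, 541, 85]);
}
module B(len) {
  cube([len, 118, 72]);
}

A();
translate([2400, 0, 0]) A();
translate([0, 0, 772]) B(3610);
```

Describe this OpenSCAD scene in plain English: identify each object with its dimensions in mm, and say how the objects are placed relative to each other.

A is a rectangular dining table. The top is 1210×733×45 mm with its upper surface at z = 772 mm. It stands on four 66×66 mm square legs, each inset 30 mm from the nearest pair of top edges, running from the floor to the underside of the top. Four apron rails, 66 mm thick and 85 mm tall, run between adjacent legs with their top edges flush with the underside of the top and their outer faces flush with the legs' outer faces.

B is a rectangular beam 3610 mm long (x), 118 mm deep (y), 72 mm thick (z).

The beam spans the tops of two tables placed 1190 mm apart, resting at z = 772 mm.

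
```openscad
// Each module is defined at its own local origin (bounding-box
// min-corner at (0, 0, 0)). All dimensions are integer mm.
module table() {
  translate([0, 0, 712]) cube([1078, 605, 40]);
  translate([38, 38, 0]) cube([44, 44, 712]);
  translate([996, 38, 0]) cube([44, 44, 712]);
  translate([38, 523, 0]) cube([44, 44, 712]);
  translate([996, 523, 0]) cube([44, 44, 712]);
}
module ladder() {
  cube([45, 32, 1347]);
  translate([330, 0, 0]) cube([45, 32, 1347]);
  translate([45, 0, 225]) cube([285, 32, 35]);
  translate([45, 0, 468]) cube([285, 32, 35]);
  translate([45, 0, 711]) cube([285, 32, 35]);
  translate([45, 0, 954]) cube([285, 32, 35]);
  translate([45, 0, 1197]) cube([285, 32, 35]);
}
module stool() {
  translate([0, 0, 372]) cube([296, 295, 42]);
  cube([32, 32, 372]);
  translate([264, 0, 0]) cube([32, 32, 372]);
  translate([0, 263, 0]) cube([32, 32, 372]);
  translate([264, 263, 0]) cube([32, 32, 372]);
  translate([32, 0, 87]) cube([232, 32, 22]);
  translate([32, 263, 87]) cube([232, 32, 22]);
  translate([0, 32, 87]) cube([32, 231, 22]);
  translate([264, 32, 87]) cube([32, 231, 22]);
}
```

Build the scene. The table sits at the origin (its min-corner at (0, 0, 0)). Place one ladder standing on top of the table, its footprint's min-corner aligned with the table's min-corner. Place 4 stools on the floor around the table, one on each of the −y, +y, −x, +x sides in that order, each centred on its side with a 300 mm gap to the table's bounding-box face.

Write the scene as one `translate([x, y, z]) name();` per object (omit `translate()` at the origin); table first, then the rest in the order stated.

table();
translate([0, 0, 752]) ladder();
translate([391, -595, 0]) stool();
translate([391, 905, 0]) stool();
translate([-596, 155, 0]) stool();
translate([1378, 155, 0]) stool();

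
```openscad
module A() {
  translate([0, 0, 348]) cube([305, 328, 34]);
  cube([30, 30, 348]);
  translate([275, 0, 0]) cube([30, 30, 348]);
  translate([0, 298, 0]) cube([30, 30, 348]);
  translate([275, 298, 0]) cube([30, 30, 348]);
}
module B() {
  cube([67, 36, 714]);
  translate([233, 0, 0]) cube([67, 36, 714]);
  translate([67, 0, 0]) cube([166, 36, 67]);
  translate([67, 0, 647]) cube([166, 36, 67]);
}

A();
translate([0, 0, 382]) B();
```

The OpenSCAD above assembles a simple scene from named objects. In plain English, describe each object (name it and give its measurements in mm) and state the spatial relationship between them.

A is a simple wooden stool: a rectangular seat 305 mm (x) by 328 mm (y), 34 mm thick, top face at z = 382 mm, on four square legs, each 30×30 mm in cross-section. The legs rest on z = 0, each flush with a corner of the seat.

B is a rectangular picture frame lying in the x–z plane (depth along y). The opening is 166 mm wide (x) by 580 mm tall (z), surrounded by a border 67 mm wide on all four sides. The frame is 36 mm deep and is made of two full-height vertical stiles with two horizontal rails fitted between them.

The picture frame is on top of the stool.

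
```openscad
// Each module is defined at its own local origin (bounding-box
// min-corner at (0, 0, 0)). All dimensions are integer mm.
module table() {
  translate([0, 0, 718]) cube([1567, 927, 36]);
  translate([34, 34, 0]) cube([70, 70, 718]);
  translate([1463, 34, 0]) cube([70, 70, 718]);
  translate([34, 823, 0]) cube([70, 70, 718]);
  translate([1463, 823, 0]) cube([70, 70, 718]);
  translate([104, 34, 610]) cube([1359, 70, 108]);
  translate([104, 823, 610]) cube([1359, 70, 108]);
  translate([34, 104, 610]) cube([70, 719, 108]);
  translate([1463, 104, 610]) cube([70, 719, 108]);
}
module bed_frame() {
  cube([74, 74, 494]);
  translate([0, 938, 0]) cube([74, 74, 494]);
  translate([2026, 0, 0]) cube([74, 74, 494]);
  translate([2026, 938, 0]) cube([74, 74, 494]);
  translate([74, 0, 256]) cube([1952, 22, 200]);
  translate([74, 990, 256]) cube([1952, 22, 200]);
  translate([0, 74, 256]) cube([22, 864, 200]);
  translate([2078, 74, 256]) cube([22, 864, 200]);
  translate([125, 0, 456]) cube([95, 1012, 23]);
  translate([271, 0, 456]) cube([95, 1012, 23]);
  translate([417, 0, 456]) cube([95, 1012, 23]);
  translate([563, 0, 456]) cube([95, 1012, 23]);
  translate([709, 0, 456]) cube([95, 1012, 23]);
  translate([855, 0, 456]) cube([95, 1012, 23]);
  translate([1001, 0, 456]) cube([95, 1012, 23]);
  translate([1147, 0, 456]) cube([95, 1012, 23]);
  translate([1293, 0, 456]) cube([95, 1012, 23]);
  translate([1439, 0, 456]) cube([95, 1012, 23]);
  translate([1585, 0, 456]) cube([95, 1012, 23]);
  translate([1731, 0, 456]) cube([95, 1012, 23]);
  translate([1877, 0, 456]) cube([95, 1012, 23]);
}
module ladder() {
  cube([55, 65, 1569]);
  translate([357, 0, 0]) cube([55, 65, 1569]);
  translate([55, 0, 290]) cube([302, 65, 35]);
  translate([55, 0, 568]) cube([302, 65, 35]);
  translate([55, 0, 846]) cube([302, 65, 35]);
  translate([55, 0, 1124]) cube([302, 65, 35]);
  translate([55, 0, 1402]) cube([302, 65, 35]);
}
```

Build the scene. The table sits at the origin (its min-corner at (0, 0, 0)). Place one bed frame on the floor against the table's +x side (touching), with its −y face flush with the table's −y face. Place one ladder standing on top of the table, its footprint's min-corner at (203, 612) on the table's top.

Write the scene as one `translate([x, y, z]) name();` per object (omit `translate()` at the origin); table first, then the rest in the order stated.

table();
translate([1567, 0, 0]) bed_frame();
translate([203, 612, 754]) ladder();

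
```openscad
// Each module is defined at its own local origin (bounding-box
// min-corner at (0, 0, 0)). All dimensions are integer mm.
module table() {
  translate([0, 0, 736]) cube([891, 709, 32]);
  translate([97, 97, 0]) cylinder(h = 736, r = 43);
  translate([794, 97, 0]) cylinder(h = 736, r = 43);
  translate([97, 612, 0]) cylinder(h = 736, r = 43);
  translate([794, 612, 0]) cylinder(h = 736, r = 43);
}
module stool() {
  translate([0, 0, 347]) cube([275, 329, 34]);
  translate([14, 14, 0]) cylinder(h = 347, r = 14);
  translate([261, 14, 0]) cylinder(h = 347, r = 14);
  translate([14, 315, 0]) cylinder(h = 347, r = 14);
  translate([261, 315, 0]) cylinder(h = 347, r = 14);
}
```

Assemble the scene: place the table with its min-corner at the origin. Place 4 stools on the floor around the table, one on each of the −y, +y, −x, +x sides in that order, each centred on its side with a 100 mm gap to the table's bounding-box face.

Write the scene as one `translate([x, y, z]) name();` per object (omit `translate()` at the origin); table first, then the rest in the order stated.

table();
translate([308, -429, 0]) stool();
translate([308, 809, 0]) stool();
translate([-375, 190, 0]) stool();
translate([991, 190, 0]) stool();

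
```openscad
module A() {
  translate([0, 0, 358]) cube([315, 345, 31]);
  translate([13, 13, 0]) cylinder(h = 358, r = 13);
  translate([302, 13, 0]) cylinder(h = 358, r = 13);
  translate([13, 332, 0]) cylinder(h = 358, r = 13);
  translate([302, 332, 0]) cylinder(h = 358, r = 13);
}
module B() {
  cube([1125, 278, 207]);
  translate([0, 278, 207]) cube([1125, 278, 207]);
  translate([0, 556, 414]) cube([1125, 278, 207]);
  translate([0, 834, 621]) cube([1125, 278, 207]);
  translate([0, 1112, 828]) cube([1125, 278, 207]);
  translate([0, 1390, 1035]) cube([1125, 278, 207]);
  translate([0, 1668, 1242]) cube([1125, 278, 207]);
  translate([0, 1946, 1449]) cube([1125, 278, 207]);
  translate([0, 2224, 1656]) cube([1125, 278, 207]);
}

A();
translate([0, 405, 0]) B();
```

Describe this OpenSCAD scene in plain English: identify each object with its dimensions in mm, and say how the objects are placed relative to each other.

A is a simple wooden stool: a rectangular seat 315 mm (x) by 345 mm (y), 31 mm thick, top face at z = 389 mm, on four round legs, each 26 mm in diameter. The legs rest on z = 0, each leg's axis is inset half a diameter from the nearest pair of seat edges (so the leg's bounding box is flush with the corner).

B is a straight staircase of 9 solid steps. Each step is 1125 mm wide (x), 278 mm deep (y, the going) and 207 mm tall (the rise). The first step rests on the floor; each subsequent step sits one going further in +y and one rise higher in +z, directly behind and above the previous step with no overlap.

The staircase is on the floor beside the stool on its +y side.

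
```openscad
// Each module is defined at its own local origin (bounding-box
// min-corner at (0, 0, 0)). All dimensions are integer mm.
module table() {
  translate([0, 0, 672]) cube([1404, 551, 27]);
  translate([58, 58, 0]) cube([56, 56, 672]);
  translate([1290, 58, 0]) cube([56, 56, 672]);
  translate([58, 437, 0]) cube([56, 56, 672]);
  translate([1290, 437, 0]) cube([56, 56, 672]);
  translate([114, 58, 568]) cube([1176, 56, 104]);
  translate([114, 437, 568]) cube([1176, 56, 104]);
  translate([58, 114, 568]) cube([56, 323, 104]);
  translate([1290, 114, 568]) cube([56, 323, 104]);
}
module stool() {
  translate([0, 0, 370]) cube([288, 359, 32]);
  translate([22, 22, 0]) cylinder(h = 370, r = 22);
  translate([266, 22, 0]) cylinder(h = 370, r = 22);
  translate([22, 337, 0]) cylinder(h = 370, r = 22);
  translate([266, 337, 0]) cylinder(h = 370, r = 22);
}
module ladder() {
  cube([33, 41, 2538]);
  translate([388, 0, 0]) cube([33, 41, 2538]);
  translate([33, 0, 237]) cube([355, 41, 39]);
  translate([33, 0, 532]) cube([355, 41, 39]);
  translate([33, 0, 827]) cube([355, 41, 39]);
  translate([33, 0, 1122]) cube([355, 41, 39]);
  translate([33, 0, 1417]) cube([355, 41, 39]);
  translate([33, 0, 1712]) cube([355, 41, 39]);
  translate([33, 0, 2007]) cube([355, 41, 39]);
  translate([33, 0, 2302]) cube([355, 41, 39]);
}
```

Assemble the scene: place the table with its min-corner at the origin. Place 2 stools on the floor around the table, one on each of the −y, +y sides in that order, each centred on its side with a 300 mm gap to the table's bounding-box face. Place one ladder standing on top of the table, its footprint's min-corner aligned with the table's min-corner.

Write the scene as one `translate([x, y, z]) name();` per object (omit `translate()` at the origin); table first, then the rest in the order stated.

table();
translate([558, -659, 0]) stool();
translate([558, 851, 0]) stool();
translate([0, 0, 699]) ladder();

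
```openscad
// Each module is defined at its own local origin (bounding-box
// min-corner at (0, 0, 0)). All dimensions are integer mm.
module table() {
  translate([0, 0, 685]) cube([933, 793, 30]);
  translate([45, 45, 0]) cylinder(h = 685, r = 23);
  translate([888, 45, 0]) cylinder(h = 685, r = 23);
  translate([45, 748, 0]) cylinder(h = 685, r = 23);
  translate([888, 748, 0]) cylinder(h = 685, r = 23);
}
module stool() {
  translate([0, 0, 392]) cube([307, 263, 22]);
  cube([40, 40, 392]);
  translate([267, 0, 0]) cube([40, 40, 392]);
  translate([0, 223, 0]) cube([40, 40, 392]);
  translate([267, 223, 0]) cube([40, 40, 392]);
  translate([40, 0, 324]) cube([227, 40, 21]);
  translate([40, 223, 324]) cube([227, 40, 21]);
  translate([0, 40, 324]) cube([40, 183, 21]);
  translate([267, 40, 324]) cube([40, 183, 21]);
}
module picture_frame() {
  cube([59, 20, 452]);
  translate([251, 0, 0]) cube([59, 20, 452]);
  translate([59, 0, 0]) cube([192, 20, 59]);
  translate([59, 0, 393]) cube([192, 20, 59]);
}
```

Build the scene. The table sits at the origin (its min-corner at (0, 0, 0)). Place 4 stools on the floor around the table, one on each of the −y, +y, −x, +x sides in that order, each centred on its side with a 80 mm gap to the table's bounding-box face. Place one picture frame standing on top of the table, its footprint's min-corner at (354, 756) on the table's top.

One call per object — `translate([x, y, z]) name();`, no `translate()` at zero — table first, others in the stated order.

table();
translate([313, -343, 0]) stool();
translate([313, 873, 0]) stool();
translate([-387, 265, 0]) stool();
translate([1013, 265, 0]) stool();
translate([354, 756, 715]) picture_frame();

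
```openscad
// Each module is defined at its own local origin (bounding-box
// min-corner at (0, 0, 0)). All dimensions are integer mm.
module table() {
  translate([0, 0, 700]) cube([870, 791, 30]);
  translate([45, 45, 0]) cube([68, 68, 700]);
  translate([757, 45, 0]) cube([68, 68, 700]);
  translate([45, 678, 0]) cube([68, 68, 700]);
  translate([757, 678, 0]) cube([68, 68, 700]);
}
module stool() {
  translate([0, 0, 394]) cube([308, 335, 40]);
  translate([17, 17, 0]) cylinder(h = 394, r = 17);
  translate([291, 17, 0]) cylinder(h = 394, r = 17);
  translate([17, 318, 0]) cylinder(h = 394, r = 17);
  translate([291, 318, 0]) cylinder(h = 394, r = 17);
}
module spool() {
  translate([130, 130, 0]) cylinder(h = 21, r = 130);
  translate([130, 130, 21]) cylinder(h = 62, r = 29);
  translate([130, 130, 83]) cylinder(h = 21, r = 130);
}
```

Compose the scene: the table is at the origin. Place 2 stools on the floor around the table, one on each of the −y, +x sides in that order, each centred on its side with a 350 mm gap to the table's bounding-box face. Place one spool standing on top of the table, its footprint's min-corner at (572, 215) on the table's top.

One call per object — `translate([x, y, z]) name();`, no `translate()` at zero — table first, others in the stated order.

table();
translate([281, -685, 0]) stool();
translate([1220, 228, 0]) stool();
translate([572, 215, 730]) spool();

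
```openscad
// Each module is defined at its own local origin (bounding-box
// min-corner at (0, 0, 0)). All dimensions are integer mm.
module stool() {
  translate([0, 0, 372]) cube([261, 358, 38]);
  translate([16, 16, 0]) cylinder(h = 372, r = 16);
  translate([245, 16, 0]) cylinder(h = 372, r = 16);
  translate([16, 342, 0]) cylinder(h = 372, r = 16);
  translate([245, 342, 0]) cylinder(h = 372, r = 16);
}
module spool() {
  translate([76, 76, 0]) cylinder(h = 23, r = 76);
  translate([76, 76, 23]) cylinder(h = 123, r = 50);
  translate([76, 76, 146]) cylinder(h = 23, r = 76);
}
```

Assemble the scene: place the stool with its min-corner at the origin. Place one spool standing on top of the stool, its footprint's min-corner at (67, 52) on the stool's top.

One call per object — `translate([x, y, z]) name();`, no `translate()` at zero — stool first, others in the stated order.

stool();
translate([67, 52, 410]) spool();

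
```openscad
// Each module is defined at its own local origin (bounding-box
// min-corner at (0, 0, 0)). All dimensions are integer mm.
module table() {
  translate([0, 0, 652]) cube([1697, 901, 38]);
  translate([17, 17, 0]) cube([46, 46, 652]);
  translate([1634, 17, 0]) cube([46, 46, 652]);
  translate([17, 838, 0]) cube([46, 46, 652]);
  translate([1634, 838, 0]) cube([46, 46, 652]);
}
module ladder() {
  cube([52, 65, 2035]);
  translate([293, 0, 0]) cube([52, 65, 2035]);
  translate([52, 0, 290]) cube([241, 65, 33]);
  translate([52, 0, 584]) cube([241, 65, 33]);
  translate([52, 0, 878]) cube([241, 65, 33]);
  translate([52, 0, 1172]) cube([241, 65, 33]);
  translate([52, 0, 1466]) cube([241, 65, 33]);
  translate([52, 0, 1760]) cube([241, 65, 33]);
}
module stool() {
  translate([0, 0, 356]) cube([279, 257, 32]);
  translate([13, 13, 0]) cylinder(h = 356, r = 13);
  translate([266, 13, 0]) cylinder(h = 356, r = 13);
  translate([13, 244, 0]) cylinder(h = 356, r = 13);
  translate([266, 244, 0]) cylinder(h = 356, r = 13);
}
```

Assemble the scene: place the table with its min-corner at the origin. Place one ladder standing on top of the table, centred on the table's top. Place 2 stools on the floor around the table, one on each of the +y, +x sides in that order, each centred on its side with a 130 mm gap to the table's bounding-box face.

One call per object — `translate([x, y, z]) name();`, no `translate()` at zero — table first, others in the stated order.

table();
translate([676, 418, 690]) ladder();
translate([709, 1031, 0]) stool();
translate([1827, 322, 0]) stool();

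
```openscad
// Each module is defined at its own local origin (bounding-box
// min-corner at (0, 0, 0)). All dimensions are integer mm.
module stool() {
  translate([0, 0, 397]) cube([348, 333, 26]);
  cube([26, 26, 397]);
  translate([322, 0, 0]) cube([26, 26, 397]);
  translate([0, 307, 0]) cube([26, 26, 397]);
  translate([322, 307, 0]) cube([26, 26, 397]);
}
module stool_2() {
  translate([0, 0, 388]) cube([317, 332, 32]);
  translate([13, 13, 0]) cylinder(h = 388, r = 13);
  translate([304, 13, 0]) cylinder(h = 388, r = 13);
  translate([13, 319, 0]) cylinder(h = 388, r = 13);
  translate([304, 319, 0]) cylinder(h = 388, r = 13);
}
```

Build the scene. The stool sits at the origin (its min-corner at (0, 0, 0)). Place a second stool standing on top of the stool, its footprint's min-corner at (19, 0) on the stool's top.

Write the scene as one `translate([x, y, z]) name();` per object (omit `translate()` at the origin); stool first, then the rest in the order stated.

stool();
translate([19, 0, 423]) stool_2();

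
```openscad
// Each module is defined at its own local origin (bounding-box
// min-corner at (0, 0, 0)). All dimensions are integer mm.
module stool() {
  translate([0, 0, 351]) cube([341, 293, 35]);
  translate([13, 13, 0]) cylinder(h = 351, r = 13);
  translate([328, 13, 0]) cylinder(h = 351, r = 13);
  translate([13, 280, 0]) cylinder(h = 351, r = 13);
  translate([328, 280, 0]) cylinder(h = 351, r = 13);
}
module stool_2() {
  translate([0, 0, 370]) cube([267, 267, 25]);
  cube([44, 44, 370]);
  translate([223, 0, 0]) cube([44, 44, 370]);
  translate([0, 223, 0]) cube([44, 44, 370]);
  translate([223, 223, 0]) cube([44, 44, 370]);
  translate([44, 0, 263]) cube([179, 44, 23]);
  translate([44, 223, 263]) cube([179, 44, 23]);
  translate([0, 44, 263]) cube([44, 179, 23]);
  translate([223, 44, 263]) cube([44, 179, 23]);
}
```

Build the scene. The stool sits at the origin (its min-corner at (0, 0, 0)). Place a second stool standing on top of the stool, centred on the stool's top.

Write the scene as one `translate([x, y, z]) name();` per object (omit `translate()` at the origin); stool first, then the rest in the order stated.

stool();
translate([37, 13, 386]) stool_2();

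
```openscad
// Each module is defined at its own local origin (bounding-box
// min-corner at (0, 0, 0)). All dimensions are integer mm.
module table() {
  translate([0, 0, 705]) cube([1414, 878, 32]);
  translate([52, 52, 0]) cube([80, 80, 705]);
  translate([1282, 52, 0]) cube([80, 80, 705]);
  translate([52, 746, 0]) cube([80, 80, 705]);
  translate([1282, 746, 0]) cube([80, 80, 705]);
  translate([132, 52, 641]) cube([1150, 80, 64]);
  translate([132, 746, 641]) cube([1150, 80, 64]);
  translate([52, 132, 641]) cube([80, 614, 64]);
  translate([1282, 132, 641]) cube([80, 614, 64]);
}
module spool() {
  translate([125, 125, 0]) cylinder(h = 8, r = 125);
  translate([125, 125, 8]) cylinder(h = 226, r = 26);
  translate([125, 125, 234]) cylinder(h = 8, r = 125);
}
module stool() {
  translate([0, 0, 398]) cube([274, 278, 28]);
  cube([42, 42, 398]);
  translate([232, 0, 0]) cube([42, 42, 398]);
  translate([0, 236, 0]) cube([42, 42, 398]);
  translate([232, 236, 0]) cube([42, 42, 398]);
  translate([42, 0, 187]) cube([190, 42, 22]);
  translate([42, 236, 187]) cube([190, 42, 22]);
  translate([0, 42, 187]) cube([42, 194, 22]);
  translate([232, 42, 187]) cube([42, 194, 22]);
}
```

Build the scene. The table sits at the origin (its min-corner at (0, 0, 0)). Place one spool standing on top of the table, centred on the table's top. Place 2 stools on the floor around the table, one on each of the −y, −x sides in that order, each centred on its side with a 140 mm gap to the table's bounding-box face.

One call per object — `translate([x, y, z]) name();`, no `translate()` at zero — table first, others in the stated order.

table();
translate([582, 314, 737]) spool();
translate([570, -418, 0]) stool();
translate([-414, 300, 0]) stool();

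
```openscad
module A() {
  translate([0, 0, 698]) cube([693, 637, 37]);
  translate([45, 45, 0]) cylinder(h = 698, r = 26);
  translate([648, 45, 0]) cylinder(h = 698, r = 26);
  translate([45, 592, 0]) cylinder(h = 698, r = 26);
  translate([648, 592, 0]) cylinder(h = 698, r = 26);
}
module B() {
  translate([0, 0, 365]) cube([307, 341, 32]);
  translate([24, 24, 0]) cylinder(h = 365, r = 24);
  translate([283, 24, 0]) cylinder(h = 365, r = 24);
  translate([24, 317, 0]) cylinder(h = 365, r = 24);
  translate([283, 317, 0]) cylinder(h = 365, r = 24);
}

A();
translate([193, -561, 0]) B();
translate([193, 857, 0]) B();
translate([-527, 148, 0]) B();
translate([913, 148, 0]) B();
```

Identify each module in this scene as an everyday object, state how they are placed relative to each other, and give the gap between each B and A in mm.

Each stool's nearest face is 220 mm from the table's bounding box.

A is a table. B is a stool. Four stools sit around the table at the −y, +y, −x, +x sides. The gap between each stool and the table is 220 mm.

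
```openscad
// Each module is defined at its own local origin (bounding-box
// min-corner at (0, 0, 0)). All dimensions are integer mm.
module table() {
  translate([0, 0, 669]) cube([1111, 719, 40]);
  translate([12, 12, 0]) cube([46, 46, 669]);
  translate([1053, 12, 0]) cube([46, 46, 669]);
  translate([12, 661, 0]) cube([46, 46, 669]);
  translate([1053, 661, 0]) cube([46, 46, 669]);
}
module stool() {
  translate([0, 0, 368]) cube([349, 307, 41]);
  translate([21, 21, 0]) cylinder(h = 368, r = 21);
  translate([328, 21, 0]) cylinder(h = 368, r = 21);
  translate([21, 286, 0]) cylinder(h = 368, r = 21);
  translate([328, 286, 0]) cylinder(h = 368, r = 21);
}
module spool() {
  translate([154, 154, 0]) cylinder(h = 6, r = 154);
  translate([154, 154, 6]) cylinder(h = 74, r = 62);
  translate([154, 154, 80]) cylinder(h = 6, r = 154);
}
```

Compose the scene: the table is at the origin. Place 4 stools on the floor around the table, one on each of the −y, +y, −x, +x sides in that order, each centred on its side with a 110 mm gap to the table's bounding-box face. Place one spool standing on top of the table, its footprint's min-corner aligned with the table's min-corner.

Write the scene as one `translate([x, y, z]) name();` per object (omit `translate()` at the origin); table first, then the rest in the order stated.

table();
translate([381, -417, 0]) stool();
translate([381, 829, 0]) stool();
translate([-459, 206, 0]) stool();
translate([1221, 206, 0]) stool();
translate([0, 0, 709]) spool();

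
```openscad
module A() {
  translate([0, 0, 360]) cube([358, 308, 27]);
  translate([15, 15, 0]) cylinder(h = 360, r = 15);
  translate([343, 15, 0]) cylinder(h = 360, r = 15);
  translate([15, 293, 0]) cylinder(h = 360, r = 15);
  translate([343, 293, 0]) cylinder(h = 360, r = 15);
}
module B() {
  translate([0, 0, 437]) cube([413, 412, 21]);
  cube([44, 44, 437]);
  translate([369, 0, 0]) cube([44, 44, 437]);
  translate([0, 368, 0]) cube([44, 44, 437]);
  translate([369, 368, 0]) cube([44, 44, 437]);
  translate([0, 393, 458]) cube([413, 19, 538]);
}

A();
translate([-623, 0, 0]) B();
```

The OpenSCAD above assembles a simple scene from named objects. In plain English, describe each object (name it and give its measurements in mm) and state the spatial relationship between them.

A is a four-legged stool. The seat is a 358×308×27 mm slab whose top surface is at z = 387 mm; four round legs, each 30 mm in diameter, run from the floor (z = 0) to the underside of the seat, each leg's axis is inset half a diameter from the nearest pair of seat edges (so the leg's bounding box is flush with the corner).

B is a chair. The seat is a 413×412×21 mm slab with its top at z = 458 mm, on four 44×44 mm corner legs (flush with the seat edges, standing on z = 0). A flat backrest 19 mm thick, 538 mm tall, spans the full seat width and rises from the seat top along its +y edge, rear face flush with the rear of the seat.

The chair is on the floor beside the stool on its −x side.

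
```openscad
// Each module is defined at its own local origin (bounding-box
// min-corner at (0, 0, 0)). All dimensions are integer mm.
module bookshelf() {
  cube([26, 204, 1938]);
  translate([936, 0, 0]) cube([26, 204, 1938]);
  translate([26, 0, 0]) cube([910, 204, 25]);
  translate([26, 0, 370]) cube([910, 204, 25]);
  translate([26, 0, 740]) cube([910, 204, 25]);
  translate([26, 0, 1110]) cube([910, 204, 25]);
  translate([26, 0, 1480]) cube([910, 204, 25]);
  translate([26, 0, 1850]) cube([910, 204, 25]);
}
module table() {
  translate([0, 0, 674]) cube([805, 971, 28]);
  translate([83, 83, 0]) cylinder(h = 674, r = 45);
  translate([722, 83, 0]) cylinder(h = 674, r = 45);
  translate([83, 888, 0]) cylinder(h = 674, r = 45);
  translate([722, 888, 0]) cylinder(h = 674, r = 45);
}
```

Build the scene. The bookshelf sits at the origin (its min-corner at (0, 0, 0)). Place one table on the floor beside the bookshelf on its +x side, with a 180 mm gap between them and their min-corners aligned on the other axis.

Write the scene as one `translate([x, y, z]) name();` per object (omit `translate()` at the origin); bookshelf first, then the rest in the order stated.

bookshelf();
translate([1142, 0, 0]) table();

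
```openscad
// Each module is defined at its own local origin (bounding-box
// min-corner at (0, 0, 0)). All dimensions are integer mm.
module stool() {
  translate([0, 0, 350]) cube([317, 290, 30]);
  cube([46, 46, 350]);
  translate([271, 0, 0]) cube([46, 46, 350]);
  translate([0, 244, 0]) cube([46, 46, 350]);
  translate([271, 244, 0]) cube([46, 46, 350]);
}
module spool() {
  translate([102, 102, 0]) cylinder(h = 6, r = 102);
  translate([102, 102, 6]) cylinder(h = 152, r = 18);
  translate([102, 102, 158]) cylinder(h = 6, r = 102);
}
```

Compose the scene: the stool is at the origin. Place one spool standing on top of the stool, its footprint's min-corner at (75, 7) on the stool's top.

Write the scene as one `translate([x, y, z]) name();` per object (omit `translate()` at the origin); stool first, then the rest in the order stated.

stool();
translate([75, 7, 380]) spool();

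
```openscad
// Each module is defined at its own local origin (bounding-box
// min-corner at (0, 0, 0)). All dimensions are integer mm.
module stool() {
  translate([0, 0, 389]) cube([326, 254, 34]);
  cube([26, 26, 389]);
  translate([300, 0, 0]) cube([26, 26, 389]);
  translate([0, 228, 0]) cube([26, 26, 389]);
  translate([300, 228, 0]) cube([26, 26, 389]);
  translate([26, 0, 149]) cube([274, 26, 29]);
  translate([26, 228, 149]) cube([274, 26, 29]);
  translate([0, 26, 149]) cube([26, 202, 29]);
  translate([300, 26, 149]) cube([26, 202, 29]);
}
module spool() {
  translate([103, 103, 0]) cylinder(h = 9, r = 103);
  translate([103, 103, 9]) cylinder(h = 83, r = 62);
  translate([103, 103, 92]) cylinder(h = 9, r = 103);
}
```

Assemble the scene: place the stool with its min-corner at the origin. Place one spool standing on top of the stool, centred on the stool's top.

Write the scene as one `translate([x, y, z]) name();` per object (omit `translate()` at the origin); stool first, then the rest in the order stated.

stool();
translate([60, 24, 423]) spool();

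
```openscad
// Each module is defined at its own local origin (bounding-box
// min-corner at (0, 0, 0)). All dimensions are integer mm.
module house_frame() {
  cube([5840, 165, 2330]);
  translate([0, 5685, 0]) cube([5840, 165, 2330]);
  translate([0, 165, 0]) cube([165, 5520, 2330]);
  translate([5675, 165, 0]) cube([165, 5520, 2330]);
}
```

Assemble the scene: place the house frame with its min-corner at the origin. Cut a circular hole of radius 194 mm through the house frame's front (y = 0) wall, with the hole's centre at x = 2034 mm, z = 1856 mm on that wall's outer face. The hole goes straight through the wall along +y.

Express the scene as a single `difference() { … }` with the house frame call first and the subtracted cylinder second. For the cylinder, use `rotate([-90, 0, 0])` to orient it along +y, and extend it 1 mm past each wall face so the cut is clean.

difference() {
  house_frame();
  translate([2034, -1, 1856]) rotate([-90, 0, 0]) cylinder(h = 167, r = 194);
}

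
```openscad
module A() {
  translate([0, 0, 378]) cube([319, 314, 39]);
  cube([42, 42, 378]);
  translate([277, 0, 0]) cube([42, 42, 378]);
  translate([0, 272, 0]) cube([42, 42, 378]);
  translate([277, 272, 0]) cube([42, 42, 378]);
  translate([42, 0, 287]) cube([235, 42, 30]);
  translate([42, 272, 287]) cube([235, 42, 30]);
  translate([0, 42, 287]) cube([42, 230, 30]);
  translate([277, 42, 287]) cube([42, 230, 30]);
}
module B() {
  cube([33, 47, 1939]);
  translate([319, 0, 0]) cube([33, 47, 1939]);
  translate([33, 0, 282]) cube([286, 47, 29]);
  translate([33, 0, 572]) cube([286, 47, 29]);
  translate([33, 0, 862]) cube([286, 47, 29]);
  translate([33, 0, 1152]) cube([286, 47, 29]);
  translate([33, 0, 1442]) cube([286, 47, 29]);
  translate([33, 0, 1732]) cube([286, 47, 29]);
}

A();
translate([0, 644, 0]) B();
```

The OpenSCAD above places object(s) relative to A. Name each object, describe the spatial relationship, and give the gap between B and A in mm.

A is a stool. B is a ladder. The ladder is on the floor beside the stool on its +y side. The gap between the ladder and the stool is 330 mm.

The ladder's nearest face is 330 mm from the stool's +y face.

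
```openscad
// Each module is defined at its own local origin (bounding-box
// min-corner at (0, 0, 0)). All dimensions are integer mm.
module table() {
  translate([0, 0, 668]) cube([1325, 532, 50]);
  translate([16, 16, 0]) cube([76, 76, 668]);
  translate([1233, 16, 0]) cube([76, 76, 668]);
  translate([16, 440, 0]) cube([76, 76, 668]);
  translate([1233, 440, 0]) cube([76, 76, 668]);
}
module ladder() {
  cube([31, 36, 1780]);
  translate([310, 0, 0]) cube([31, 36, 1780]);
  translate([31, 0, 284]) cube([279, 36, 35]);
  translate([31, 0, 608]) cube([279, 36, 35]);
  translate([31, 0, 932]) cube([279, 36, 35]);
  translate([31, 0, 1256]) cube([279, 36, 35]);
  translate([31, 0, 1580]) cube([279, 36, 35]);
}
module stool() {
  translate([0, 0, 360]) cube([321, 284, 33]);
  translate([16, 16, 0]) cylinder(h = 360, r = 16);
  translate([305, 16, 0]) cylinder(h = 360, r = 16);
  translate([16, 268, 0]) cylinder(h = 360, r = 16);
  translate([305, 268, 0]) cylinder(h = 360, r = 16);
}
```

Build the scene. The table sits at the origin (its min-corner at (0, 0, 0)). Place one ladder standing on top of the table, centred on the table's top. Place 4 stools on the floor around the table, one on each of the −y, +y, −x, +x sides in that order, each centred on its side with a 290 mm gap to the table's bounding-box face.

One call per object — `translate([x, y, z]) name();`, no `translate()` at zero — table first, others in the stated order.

table();
translate([492, 248, 718]) ladder();
translate([502, -574, 0]) stool();
translate([502, 822, 0]) stool();
translate([-611, 124, 0]) stool();
translate([1615, 124, 0]) stool();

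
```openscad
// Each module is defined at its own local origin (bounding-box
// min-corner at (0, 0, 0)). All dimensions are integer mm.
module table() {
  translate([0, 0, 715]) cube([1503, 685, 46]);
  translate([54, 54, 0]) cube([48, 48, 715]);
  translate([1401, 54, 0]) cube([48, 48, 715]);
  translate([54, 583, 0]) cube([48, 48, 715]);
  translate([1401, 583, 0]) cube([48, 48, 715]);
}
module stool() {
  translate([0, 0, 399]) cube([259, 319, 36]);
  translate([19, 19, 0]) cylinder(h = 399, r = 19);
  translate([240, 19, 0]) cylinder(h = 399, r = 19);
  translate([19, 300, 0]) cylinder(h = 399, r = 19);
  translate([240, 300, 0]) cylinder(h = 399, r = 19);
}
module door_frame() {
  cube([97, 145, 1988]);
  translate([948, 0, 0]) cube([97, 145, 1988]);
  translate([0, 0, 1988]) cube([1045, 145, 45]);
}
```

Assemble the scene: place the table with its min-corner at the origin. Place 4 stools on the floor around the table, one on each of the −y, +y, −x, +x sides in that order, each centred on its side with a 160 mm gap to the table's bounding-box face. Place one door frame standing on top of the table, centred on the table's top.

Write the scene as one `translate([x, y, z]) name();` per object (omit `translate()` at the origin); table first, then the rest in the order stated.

table();
translate([622, -479, 0]) stool();
translate([622, 845, 0]) stool();
translate([-419, 183, 0]) stool();
translate([1663, 183, 0]) stool();
translate([229, 270, 761]) door_frame();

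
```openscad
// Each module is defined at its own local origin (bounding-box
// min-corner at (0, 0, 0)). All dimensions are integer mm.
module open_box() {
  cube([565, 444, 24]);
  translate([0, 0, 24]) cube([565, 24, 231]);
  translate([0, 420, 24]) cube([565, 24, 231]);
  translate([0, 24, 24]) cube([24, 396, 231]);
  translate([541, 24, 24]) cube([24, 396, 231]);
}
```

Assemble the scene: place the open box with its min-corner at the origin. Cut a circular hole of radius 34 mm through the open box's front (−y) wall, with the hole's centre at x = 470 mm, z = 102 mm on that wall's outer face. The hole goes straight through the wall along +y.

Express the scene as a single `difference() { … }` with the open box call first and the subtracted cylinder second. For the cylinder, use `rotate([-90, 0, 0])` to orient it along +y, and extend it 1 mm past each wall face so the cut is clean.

difference() {
  open_box();
  translate([470, -1, 102]) rotate([-90, 0, 0]) cylinder(h = 26, r = 34);
}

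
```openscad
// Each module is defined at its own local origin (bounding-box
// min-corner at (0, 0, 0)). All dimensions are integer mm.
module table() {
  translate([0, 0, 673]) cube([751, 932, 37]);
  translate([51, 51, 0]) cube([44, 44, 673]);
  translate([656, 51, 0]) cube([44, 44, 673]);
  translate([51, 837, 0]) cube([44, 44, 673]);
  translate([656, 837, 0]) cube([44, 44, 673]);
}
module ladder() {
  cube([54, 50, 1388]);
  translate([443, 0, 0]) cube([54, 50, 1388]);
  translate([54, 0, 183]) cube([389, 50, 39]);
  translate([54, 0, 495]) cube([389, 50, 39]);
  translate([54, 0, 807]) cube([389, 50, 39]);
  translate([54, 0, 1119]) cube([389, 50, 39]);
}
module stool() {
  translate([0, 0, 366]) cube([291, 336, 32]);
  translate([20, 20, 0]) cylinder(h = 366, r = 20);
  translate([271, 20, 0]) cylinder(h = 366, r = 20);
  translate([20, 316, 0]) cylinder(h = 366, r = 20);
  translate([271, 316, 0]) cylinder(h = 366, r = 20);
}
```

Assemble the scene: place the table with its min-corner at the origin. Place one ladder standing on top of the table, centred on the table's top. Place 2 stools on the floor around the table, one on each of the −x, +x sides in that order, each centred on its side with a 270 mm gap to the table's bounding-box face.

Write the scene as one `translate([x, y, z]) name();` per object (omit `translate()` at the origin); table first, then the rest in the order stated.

table();
translate([127, 441, 710]) ladder();
translate([-561, 298, 0]) stool();
translate([1021, 298, 0]) stool();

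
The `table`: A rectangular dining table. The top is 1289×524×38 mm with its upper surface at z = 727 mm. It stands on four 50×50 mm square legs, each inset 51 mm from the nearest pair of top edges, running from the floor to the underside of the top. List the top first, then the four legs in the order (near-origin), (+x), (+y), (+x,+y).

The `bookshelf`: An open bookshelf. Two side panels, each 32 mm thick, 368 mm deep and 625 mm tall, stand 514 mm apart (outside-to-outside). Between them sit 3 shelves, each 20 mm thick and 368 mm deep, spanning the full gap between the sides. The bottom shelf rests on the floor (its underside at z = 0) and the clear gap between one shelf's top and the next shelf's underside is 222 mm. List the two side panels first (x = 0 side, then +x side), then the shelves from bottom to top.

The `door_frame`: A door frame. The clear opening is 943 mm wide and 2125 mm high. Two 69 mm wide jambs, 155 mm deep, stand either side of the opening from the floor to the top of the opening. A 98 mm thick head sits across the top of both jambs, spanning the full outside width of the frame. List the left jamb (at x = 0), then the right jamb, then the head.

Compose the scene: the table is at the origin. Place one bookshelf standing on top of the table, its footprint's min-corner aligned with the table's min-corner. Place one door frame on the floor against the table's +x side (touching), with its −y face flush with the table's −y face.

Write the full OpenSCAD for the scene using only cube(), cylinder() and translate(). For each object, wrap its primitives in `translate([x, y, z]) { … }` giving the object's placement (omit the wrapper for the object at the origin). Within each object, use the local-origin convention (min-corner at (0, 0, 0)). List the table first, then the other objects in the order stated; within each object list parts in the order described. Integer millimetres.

translate([0, 0, 689]) cube([1289, 524, 38]);
translate([51, 51, 0]) cube([50, 50, 689]);
translate([1188, 51, 0]) cube([50, 50, 689]);
translate([51, 423, 0]) cube([50, 50, 689]);
translate([1188, 423, 0]) cube([50, 50, 689]);
translate([0, 0, 727]) {
  cube([32, 368, 625]);
  translate([482, 0, 0]) cube([32, 368, 625]);
  translate([32, 0, 0]) cube([450, 368, 20]);
  translate([32, 0, 242]) cube([450, 368, 20]);
  translate([32, 0, 484]) cube([450, 368, 20]);
}
translate([1289, 0, 0]) {
  cube([69, 155, 2125]);
  translate([1012, 0, 0]) cube([69, 155, 2125]);
  translate([0, 0, 2125]) cube([1081, 155, 98]);
}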